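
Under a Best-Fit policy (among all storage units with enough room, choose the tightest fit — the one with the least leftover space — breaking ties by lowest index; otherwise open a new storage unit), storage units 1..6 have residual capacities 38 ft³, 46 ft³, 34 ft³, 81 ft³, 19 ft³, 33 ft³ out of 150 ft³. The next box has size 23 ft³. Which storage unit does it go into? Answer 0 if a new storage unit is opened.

6

Storage units with room: storage unit 1 (38 ft³), storage unit 2 (46 ft³), storage unit 3 (34 ft³), storage unit 4 (81 ft³), storage unit 6 (33 ft³).
Tightest fit is storage unit 6 with 33 ft³ free.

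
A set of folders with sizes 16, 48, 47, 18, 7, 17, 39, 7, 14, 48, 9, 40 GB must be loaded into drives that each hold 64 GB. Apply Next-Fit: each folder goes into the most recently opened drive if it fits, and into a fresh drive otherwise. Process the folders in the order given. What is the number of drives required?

drive 1: place 16 GB, 48 GB left
drive 1: place 48 GB, 0 GB left
drive 2: place 47 GB, 17 GB left
drive 3: place 18 GB, 46 GB left
drive 3: place 7 GB, 39 GB left
drive 3: place 17 GB, 22 GB left
drive 4: place 39 GB, 25 GB left
drive 4: place 7 GB, 18 GB left
drive 4: place 14 GB, 4 GB left
drive 5: place 48 GB, 16 GB left
drive 5: place 9 GB, 7 GB left
drive 6: place 40 GB, 24 GB left
Final drives: [16,48] [47] [18,7,17] [39,7,14] [48,9] [40].

6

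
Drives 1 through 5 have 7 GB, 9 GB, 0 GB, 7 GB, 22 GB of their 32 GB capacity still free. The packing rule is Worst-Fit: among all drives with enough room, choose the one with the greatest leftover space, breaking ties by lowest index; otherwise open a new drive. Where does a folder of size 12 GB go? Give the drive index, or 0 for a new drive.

5

Drives with room: drive 5 (22 GB).
Most room is drive 5 with 22 GB free.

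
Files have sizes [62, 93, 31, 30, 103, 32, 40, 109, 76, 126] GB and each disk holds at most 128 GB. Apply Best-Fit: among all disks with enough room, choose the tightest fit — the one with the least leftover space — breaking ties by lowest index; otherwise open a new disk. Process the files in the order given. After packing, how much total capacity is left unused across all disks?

66

62 GB → disk 1 (remaining 66 GB)
93 GB → disk 2 (remaining 35 GB)
31 GB → disk 2 (remaining 4 GB)
30 GB → disk 1 (remaining 36 GB)
103 GB → disk 3 (remaining 25 GB)
32 GB → disk 1 (remaining 4 GB)
40 GB → disk 4 (remaining 88 GB)
109 GB → disk 5 (remaining 19 GB)
76 GB → disk 4 (remaining 12 GB)
126 GB → disk 6 (remaining 2 GB)
6 disks × 128 GB = 768 GB; used 702 GB; unused 66 GB.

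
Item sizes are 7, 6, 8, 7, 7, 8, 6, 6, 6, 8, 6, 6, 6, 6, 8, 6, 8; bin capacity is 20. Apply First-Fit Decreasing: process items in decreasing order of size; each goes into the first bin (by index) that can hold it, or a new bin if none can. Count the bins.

7

Sorted descending: 8, 8, 8, 8, 8, 7, 7, 7, 6, 6, 6, 6, 6, 6, 6, 6, 6.
8 → bin 1 (remaining 12)
8 → bin 1 (remaining 4)
8 → bin 2 (remaining 12)
8 → bin 2 (remaining 4)
8 → bin 3 (remaining 12)
7 → bin 3 (remaining 5)
7 → bin 4 (remaining 13)
7 → bin 4 (remaining 6)
6 → bin 4 (remaining 0)
6 → bin 5 (remaining 14)
6 → bin 5 (remaining 8)
6 → bin 5 (remaining 2)
6 → bin 6 (remaining 14)
6 → bin 6 (remaining 8)
6 → bin 6 (remaining 2)
6 → bin 7 (remaining 14)
6 → bin 7 (remaining 8)
Final bins: [8,8] [8,8] [8,7] [7,7,6] [6,6,6] [6,6,6] [6,6].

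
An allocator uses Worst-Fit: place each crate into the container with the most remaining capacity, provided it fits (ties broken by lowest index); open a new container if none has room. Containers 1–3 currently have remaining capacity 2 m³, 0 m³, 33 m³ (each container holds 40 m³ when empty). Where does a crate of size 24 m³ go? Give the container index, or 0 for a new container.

Containers with room: container 3 (33 m³).
Most room is container 3 with 33 m³ free.

3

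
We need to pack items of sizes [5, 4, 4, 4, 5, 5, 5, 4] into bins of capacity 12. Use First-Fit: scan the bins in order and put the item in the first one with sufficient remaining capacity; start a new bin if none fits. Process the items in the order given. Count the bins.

4 bins

5 → bin 1 (remaining 7)
4 → bin 1 (remaining 3)
4 → bin 2 (remaining 8)
4 → bin 2 (remaining 4)
5 → bin 3 (remaining 7)
5 → bin 3 (remaining 2)
5 → bin 4 (remaining 7)
4 → bin 2 (remaining 0)
Final bins: [5,4] [4,4,4] [5,5] [5].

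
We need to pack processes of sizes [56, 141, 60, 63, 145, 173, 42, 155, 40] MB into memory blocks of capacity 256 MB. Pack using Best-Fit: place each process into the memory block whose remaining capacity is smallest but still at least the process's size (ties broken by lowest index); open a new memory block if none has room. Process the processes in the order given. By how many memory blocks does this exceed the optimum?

Best-Fit: [56,141,42] [60,63] [145] [173,40] [155] → 5 memory blocks.
Total size 875 MB; any packing needs at least ⌈875/256⌉ = 4 memory blocks.
An optimal packing achieves that bound: [173,63] [155,60,40] [145,56,42] [141] → 4 memory blocks.
Excess: 5 − 4 = 1.

1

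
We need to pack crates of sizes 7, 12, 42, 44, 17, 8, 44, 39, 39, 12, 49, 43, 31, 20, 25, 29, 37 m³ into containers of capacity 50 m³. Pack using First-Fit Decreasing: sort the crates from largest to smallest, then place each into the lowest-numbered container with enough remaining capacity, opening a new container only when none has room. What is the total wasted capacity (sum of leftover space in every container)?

52

Sorted descending: 49, 44, 44, 43, 42, 39, 39, 37, 31, 29, 25, 20, 17, 12, 12, 8, 7.
49 m³ → container 1 (remaining 1 m³)
44 m³ → container 2 (remaining 6 m³)
44 m³ → container 3 (remaining 6 m³)
43 m³ → container 4 (remaining 7 m³)
42 m³ → container 5 (remaining 8 m³)
39 m³ → container 6 (remaining 11 m³)
39 m³ → container 7 (remaining 11 m³)
37 m³ → container 8 (remaining 13 m³)
31 m³ → container 9 (remaining 19 m³)
29 m³ → container 10 (remaining 21 m³)
25 m³ → container 11 (remaining 25 m³)
20 m³ → container 10 (remaining 1 m³)
17 m³ → container 9 (remaining 2 m³)
12 m³ → container 8 (remaining 1 m³)
12 m³ → container 11 (remaining 13 m³)
8 m³ → container 5 (remaining 0 m³)
7 m³ → container 4 (remaining 0 m³)
11 containers × 50 m³ = 550 m³; used 498 m³; unused 52 m³.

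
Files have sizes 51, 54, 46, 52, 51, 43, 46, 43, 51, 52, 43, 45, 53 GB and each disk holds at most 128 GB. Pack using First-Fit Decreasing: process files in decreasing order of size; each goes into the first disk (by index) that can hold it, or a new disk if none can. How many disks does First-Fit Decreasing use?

Sorted descending: 54, 53, 52, 52, 51, 51, 51, 46, 46, 45, 43, 43, 43.
disk 1: place 54 GB, 74 GB left
disk 1: place 53 GB, 21 GB left
disk 2: place 52 GB, 76 GB left
disk 2: place 52 GB, 24 GB left
disk 3: place 51 GB, 77 GB left
disk 3: place 51 GB, 26 GB left
disk 4: place 51 GB, 77 GB left
disk 4: place 46 GB, 31 GB left
disk 5: place 46 GB, 82 GB left
disk 5: place 45 GB, 37 GB left
disk 6: place 43 GB, 85 GB left
disk 6: place 43 GB, 42 GB left
disk 7: place 43 GB, 85 GB left

7 disks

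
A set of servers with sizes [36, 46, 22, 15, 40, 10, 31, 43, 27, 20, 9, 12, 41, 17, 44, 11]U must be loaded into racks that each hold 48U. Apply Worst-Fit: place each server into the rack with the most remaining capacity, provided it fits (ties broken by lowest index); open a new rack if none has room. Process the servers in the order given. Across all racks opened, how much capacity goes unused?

56

rack 1: place 36U, 12U left
rack 2: place 46U, 2U left
rack 3: place 22U, 26U left
rack 3: place 15U, 11U left
rack 4: place 40U, 8U left
rack 1: place 10U, 2U left
rack 5: place 31U, 17U left
rack 6: place 43U, 5U left
rack 7: place 27U, 21U left
rack 7: place 20U, 1U left
rack 5: place 9U, 8U left
rack 8: place 12U, 36U left
rack 9: place 41U, 7U left
rack 8: place 17U, 19U left
rack 10: place 44U, 4U left
rack 8: place 11U, 8U left
10 racks × 48U = 480U; used 424U; unused 56U.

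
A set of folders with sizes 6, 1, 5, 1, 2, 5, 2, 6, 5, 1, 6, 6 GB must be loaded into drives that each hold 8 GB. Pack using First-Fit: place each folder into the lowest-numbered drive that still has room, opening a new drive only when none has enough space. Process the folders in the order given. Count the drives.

6 GB → drive 1 (remaining 2 GB)
1 GB → drive 1 (remaining 1 GB)
5 GB → drive 2 (remaining 3 GB)
1 GB → drive 1 (remaining 0 GB)
2 GB → drive 2 (remaining 1 GB)
5 GB → drive 3 (remaining 3 GB)
2 GB → drive 3 (remaining 1 GB)
6 GB → drive 4 (remaining 2 GB)
5 GB → drive 5 (remaining 3 GB)
1 GB → drive 2 (remaining 0 GB)
6 GB → drive 6 (remaining 2 GB)
6 GB → drive 7 (remaining 2 GB)

7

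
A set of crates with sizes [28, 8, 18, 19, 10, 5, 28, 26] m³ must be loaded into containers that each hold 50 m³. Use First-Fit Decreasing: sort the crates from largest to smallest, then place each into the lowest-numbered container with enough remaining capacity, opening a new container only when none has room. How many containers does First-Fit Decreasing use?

3 containers

Sorted descending: 28, 28, 26, 19, 18, 10, 8, 5.
Put 28 m³ in container 1; 22 m³ remain.
Put 28 m³ in container 2; 22 m³ remain.
Put 26 m³ in container 3; 24 m³ remain.
Put 19 m³ in container 1; 3 m³ remain.
Put 18 m³ in container 2; 4 m³ remain.
Put 10 m³ in container 3; 14 m³ remain.
Put 8 m³ in container 3; 6 m³ remain.
Put 5 m³ in container 3; 1 m³ remain.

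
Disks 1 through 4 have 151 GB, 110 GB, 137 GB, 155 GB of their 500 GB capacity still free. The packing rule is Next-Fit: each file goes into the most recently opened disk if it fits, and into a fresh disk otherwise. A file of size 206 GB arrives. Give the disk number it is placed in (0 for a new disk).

Next-Fit only looks at disk 4, which has 155 GB free.
206 GB does not fit, so a new disk is opened.

0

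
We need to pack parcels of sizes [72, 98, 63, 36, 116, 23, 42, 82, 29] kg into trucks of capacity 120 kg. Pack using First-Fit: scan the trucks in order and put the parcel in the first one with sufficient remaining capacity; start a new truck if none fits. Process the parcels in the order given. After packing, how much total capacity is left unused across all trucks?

159

72 kg → truck 1 (remaining 48 kg)
98 kg → truck 2 (remaining 22 kg)
63 kg → truck 3 (remaining 57 kg)
36 kg → truck 1 (remaining 12 kg)
116 kg → truck 4 (remaining 4 kg)
23 kg → truck 3 (remaining 34 kg)
42 kg → truck 5 (remaining 78 kg)
82 kg → truck 6 (remaining 38 kg)
29 kg → truck 3 (remaining 5 kg)
6 trucks × 120 kg = 720 kg; used 561 kg; unused 159 kg.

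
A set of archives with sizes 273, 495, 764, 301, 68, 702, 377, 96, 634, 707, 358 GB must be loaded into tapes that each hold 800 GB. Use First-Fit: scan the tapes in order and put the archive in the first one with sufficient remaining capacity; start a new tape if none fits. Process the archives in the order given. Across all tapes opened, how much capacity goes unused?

825

tape 1: place 273 GB, 527 GB left
tape 1: place 495 GB, 32 GB left
tape 2: place 764 GB, 36 GB left
tape 3: place 301 GB, 499 GB left
tape 3: place 68 GB, 431 GB left
tape 4: place 702 GB, 98 GB left
tape 3: place 377 GB, 54 GB left
tape 4: place 96 GB, 2 GB left
tape 5: place 634 GB, 166 GB left
tape 6: place 707 GB, 93 GB left
tape 7: place 358 GB, 442 GB left
7 tapes × 800 GB = 5600 GB; used 4775 GB; unused 825 GB.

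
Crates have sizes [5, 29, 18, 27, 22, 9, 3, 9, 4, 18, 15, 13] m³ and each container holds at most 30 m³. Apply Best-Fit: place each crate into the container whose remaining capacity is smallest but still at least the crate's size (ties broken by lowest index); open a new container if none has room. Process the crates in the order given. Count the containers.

5 m³ → container 1 (remaining 25 m³)
29 m³ → container 2 (remaining 1 m³)
18 m³ → container 1 (remaining 7 m³)
27 m³ → container 3 (remaining 3 m³)
22 m³ → container 4 (remaining 8 m³)
9 m³ → container 5 (remaining 21 m³)
3 m³ → container 3 (remaining 0 m³)
9 m³ → container 5 (remaining 12 m³)
4 m³ → container 1 (remaining 3 m³)
18 m³ → container 6 (remaining 12 m³)
15 m³ → container 7 (remaining 15 m³)
13 m³ → container 7 (remaining 2 m³)

7 containers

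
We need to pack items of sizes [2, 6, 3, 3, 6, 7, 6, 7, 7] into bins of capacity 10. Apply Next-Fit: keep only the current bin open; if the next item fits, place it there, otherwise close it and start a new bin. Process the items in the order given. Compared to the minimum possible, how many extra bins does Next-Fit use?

Next-Fit: [2,6] [3,3] [6] [7] [6] [7] [7] → 7 bins.
6 items exceed 5 (half the capacity), and no two of those can share a bin, so at least 6 bins are needed.
An optimal packing achieves that bound: [7,3] [7,3] [7,2] [6] [6] [6] → 6 bins.
Excess: 7 − 6 = 1.

1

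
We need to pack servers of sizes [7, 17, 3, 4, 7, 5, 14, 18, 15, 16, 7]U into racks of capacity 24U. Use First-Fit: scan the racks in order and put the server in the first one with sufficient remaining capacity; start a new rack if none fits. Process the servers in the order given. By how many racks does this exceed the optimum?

First-Fit: [7,17] [3,4,7,5] [14,7] [18] [15] [16] → 6 racks.
Total size 113U; any packing needs at least ⌈113/24⌉ = 5 racks.
An optimal packing achieves that bound: [18,5] [17,7] [16,7] [15,7] [14,4,3] → 5 racks.
Excess: 6 − 5 = 1.

1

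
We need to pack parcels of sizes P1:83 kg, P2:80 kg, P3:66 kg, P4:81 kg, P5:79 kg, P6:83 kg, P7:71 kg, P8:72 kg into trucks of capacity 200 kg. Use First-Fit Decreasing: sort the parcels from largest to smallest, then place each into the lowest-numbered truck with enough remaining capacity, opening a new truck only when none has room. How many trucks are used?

4

Sorted descending: 83, 83, 81, 80, 79, 72, 71, 66.
truck 1: place 83 kg, 117 kg left
truck 1: place 83 kg, 34 kg left
truck 2: place 81 kg, 119 kg left
truck 2: place 80 kg, 39 kg left
truck 3: place 79 kg, 121 kg left
truck 3: place 72 kg, 49 kg left
truck 4: place 71 kg, 129 kg left
truck 4: place 66 kg, 63 kg left
Final trucks: [83,83] [81,80] [79,72] [71,66].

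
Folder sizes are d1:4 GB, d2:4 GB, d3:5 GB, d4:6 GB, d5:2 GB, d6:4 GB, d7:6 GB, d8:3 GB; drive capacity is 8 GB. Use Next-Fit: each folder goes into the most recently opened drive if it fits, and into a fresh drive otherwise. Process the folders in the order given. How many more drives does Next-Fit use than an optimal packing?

1

Next-Fit: [4,4] [5] [6,2] [4] [6] [3] → 6 drives.
Total size 34 GB; any packing needs at least ⌈34/8⌉ = 5 drives.
An optimal packing achieves that bound: [6,2] [6] [5,3] [4,4] [4] → 5 drives.
Excess: 6 − 5 = 1.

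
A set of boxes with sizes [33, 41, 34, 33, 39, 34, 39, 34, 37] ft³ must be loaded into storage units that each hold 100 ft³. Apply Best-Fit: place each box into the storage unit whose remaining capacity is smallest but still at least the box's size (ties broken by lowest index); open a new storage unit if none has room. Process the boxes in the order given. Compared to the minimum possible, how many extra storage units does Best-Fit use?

1

Best-Fit: [33,41] [34,33] [39,34] [39,34] [37] → 5 storage units.
Total size 324 ft³; any packing needs at least ⌈324/100⌉ = 4 storage units.
An optimal packing achieves that bound: [41,39] [39,37] [34,34] [34,33,33] → 4 storage units.
Excess: 5 − 4 = 1.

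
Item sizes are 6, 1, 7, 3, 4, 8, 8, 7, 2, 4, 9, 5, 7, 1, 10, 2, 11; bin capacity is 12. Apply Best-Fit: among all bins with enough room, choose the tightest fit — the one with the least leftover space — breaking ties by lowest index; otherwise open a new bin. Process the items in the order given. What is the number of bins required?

bin 1: place 6, 6 left
bin 1: place 1, 5 left
bin 2: place 7, 5 left
bin 1: place 3, 2 left
bin 2: place 4, 1 left
bin 3: place 8, 4 left
bin 4: place 8, 4 left
bin 5: place 7, 5 left
bin 1: place 2, 0 left
bin 3: place 4, 0 left
bin 6: place 9, 3 left
bin 5: place 5, 0 left
bin 7: place 7, 5 left
bin 2: place 1, 0 left
bin 8: place 10, 2 left
bin 8: place 2, 0 left
bin 9: place 11, 1 left
Final bins: [6,1,3,2] [7,4,1] [8,4] [8] [7,5] [9] [7] [10,2] [11].

9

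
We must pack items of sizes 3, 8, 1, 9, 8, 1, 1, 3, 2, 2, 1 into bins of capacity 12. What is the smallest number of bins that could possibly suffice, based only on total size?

4

Total size = 3 + 8 + 1 + 9 + 8 + 1 + 1 + 3 + 2 + 2 + 1 = 39.
⌈39 / 12⌉ = 4.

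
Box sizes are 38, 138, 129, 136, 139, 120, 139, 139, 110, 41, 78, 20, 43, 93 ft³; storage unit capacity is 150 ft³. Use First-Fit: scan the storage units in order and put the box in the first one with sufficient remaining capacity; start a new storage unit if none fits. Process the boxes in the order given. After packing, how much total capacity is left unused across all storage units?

137

storage unit 1: place 38 ft³, 112 ft³ left
storage unit 2: place 138 ft³, 12 ft³ left
storage unit 3: place 129 ft³, 21 ft³ left
storage unit 4: place 136 ft³, 14 ft³ left
storage unit 5: place 139 ft³, 11 ft³ left
storage unit 6: place 120 ft³, 30 ft³ left
storage unit 7: place 139 ft³, 11 ft³ left
storage unit 8: place 139 ft³, 11 ft³ left
storage unit 1: place 110 ft³, 2 ft³ left
storage unit 9: place 41 ft³, 109 ft³ left
storage unit 9: place 78 ft³, 31 ft³ left
storage unit 3: place 20 ft³, 1 ft³ left
storage unit 10: place 43 ft³, 107 ft³ left
storage unit 10: place 93 ft³, 14 ft³ left
10 storage units × 150 ft³ = 1500 ft³; used 1363 ft³; unused 137 ft³.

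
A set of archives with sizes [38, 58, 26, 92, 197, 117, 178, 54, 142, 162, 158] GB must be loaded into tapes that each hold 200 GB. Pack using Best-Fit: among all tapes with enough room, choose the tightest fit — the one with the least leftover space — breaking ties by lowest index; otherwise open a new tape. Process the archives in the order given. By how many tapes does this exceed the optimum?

1

Best-Fit: [38,58,26,54] [92] [197] [117] [178] [142] [162] [158] → 8 tapes.
Total size 1222 GB; any packing needs at least ⌈1222/200⌉ = 7 tapes.
An optimal packing achieves that bound: [197] [178] [162,38] [158,26] [142,58] [117,54] [92] → 7 tapes.
Excess: 8 − 7 = 1.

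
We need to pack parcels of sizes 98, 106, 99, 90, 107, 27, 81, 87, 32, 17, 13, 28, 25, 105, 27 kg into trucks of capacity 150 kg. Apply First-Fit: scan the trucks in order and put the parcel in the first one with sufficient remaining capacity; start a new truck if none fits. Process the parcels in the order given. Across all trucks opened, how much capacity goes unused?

Put 98 kg in truck 1; 52 kg remain.
Put 106 kg in truck 2; 44 kg remain.
Put 99 kg in truck 3; 51 kg remain.
Put 90 kg in truck 4; 60 kg remain.
Put 107 kg in truck 5; 43 kg remain.
Put 27 kg in truck 1; 25 kg remain.
Put 81 kg in truck 6; 69 kg remain.
Put 87 kg in truck 7; 63 kg remain.
Put 32 kg in truck 2; 12 kg remain.
Put 17 kg in truck 1; 8 kg remain.
Put 13 kg in truck 3; 38 kg remain.
Put 28 kg in truck 3; 10 kg remain.
Put 25 kg in truck 4; 35 kg remain.
Put 105 kg in truck 8; 45 kg remain.
Put 27 kg in truck 4; 8 kg remain.
8 trucks × 150 kg = 1200 kg; used 942 kg; unused 258 kg.

258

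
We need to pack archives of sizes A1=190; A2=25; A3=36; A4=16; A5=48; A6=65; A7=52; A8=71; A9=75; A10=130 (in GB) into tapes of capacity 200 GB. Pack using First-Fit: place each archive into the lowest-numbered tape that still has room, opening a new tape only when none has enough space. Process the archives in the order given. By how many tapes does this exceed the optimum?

0

First-Fit: [190] [25,36,16,48,65] [52,71,75] [130] → 4 tapes.
Total size 708 GB; any packing needs at least ⌈708/200⌉ = 4 tapes.
So 4 is already optimal.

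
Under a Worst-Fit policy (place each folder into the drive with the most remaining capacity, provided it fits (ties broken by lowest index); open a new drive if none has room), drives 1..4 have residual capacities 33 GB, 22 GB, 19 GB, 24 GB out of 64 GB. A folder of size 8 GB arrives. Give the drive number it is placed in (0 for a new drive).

1

Drives with room: drive 1 (33 GB), drive 2 (22 GB), drive 3 (19 GB), drive 4 (24 GB).
Most room is drive 1 with 33 GB free.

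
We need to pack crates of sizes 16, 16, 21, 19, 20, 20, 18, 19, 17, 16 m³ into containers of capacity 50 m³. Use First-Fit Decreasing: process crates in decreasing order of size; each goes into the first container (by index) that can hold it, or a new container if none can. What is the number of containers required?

5

Sorted descending: 21, 20, 20, 19, 19, 18, 17, 16, 16, 16.
container 1: place 21 m³, 29 m³ left
container 1: place 20 m³, 9 m³ left
container 2: place 20 m³, 30 m³ left
container 2: place 19 m³, 11 m³ left
container 3: place 19 m³, 31 m³ left
container 3: place 18 m³, 13 m³ left
container 4: place 17 m³, 33 m³ left
container 4: place 16 m³, 17 m³ left
container 4: place 16 m³, 1 m³ left
container 5: place 16 m³, 34 m³ left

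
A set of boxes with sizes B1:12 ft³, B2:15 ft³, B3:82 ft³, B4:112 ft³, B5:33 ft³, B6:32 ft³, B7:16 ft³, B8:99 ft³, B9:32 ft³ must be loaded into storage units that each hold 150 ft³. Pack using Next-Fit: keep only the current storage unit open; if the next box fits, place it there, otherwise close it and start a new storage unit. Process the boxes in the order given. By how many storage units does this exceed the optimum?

1

Next-Fit: [12,15,82] [112,33] [32,16,99] [32] → 4 storage units.
Total size 433 ft³; any packing needs at least ⌈433/150⌉ = 3 storage units.
An optimal packing achieves that bound: [112,33] [99,32,16] [82,32,15,12] → 3 storage units.
Excess: 4 − 3 = 1.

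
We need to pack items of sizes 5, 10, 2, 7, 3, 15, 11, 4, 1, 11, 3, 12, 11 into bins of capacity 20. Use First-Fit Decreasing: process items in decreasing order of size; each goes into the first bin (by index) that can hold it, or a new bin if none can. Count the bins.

6

Sorted descending: 15, 12, 11, 11, 11, 10, 7, 5, 4, 3, 3, 2, 1.
bin 1: place 15, 5 left
bin 2: place 12, 8 left
bin 3: place 11, 9 left
bin 4: place 11, 9 left
bin 5: place 11, 9 left
bin 6: place 10, 10 left
bin 2: place 7, 1 left
bin 1: place 5, 0 left
bin 3: place 4, 5 left
bin 3: place 3, 2 left
bin 4: place 3, 6 left
bin 3: place 2, 0 left
bin 2: place 1, 0 left
Final bins: [15,5] [12,7,1] [11,4,3,2] [11,3] [11] [10].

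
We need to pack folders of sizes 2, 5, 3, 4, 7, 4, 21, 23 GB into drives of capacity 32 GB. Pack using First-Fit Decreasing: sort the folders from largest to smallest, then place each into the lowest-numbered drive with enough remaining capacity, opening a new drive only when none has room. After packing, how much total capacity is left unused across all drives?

Sorted descending: 23, 21, 7, 5, 4, 4, 3, 2.
Put 23 GB in drive 1; 9 GB remain.
Put 21 GB in drive 2; 11 GB remain.
Put 7 GB in drive 1; 2 GB remain.
Put 5 GB in drive 2; 6 GB remain.
Put 4 GB in drive 2; 2 GB remain.
Put 4 GB in drive 3; 28 GB remain.
Put 3 GB in drive 3; 25 GB remain.
Put 2 GB in drive 1; 0 GB remain.
3 drives × 32 GB = 96 GB; used 69 GB; unused 27 GB.

27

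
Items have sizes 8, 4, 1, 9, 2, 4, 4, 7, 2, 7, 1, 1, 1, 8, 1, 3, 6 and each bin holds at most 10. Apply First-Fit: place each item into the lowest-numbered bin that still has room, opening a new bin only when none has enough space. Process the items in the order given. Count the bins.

bin 1: place 8, 2 left
bin 2: place 4, 6 left
bin 1: place 1, 1 left
bin 3: place 9, 1 left
bin 2: place 2, 4 left
bin 2: place 4, 0 left
bin 4: place 4, 6 left
bin 5: place 7, 3 left
bin 4: place 2, 4 left
bin 6: place 7, 3 left
bin 1: place 1, 0 left
bin 3: place 1, 0 left
bin 4: place 1, 3 left
bin 7: place 8, 2 left
bin 4: place 1, 2 left
bin 5: place 3, 0 left
bin 8: place 6, 4 left

8 bins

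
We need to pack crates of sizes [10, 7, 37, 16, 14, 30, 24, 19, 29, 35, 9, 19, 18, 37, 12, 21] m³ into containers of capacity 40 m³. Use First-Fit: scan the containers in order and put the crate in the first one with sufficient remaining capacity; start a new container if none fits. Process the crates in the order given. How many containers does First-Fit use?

10 containers

container 1: place 10 m³, 30 m³ left
container 1: place 7 m³, 23 m³ left
container 2: place 37 m³, 3 m³ left
container 1: place 16 m³, 7 m³ left
container 3: place 14 m³, 26 m³ left
container 4: place 30 m³, 10 m³ left
container 3: place 24 m³, 2 m³ left
container 5: place 19 m³, 21 m³ left
container 6: place 29 m³, 11 m³ left
container 7: place 35 m³, 5 m³ left
container 4: place 9 m³, 1 m³ left
container 5: place 19 m³, 2 m³ left
container 8: place 18 m³, 22 m³ left
container 9: place 37 m³, 3 m³ left
container 8: place 12 m³, 10 m³ left
container 10: place 21 m³, 19 m³ left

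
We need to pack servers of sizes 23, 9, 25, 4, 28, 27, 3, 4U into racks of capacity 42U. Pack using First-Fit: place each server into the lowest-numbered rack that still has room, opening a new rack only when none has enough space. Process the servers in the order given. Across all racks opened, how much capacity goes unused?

45

23U → rack 1 (remaining 19U)
9U → rack 1 (remaining 10U)
25U → rack 2 (remaining 17U)
4U → rack 1 (remaining 6U)
28U → rack 3 (remaining 14U)
27U → rack 4 (remaining 15U)
3U → rack 1 (remaining 3U)
4U → rack 2 (remaining 13U)
4 racks × 42U = 168U; used 123U; unused 45U.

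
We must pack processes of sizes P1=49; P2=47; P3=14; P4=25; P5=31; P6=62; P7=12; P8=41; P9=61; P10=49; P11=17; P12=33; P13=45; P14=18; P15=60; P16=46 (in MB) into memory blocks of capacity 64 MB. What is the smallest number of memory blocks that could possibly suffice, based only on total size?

10

Total size = 49 + 47 + 14 + 25 + 31 + 62 + 12 + 41 + 61 + 49 + 17 + 33 + 45 + 18 + 60 + 46 = 610 MB.
⌈610 / 64⌉ = 10.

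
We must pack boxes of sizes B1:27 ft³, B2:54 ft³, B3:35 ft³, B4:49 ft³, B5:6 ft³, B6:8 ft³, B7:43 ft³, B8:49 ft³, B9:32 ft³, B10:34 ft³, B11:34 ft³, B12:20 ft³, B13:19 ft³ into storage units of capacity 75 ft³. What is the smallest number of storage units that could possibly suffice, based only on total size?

Total size = 27 + 54 + 35 + 49 + 6 + 8 + 43 + 49 + 32 + 34 + 34 + 20 + 19 = 410 ft³.
⌈410 / 75⌉ = 6.

6 storage units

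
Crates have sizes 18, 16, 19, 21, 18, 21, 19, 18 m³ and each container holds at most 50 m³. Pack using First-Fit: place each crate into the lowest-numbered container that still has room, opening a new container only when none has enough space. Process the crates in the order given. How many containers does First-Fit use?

Put 18 m³ in container 1; 32 m³ remain.
Put 16 m³ in container 1; 16 m³ remain.
Put 19 m³ in container 2; 31 m³ remain.
Put 21 m³ in container 2; 10 m³ remain.
Put 18 m³ in container 3; 32 m³ remain.
Put 21 m³ in container 3; 11 m³ remain.
Put 19 m³ in container 4; 31 m³ remain.
Put 18 m³ in container 4; 13 m³ remain.
Final containers: [18,16] [19,21] [18,21] [19,18].

4 containers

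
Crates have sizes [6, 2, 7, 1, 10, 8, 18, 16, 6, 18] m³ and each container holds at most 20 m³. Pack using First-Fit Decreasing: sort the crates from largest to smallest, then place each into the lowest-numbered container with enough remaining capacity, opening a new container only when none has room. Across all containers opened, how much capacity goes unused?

Sorted descending: 18, 18, 16, 10, 8, 7, 6, 6, 2, 1.
Put 18 m³ in container 1; 2 m³ remain.
Put 18 m³ in container 2; 2 m³ remain.
Put 16 m³ in container 3; 4 m³ remain.
Put 10 m³ in container 4; 10 m³ remain.
Put 8 m³ in container 4; 2 m³ remain.
Put 7 m³ in container 5; 13 m³ remain.
Put 6 m³ in container 5; 7 m³ remain.
Put 6 m³ in container 5; 1 m³ remain.
Put 2 m³ in container 1; 0 m³ remain.
Put 1 m³ in container 2; 1 m³ remain.
5 containers × 20 m³ = 100 m³; used 92 m³; unused 8 m³.

8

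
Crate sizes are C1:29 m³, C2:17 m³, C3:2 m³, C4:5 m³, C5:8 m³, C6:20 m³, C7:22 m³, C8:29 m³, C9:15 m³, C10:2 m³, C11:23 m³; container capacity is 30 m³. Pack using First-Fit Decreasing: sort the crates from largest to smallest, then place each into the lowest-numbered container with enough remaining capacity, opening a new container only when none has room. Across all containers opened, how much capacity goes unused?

38

Sorted descending: 29, 29, 23, 22, 20, 17, 15, 8, 5, 2, 2.
container 1: place 29 m³, 1 m³ left
container 2: place 29 m³, 1 m³ left
container 3: place 23 m³, 7 m³ left
container 4: place 22 m³, 8 m³ left
container 5: place 20 m³, 10 m³ left
container 6: place 17 m³, 13 m³ left
container 7: place 15 m³, 15 m³ left
container 4: place 8 m³, 0 m³ left
container 3: place 5 m³, 2 m³ left
container 3: place 2 m³, 0 m³ left
container 5: place 2 m³, 8 m³ left
7 containers × 30 m³ = 210 m³; used 172 m³; unused 38 m³.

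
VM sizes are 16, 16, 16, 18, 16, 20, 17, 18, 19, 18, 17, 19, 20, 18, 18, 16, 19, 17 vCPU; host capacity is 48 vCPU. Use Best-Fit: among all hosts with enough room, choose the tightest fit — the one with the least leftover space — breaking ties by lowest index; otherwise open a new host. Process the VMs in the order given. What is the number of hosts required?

16 vCPU → host 1 (remaining 32 vCPU)
16 vCPU → host 1 (remaining 16 vCPU)
16 vCPU → host 1 (remaining 0 vCPU)
18 vCPU → host 2 (remaining 30 vCPU)
16 vCPU → host 2 (remaining 14 vCPU)
20 vCPU → host 3 (remaining 28 vCPU)
17 vCPU → host 3 (remaining 11 vCPU)
18 vCPU → host 4 (remaining 30 vCPU)
19 vCPU → host 4 (remaining 11 vCPU)
18 vCPU → host 5 (remaining 30 vCPU)
17 vCPU → host 5 (remaining 13 vCPU)
19 vCPU → host 6 (remaining 29 vCPU)
20 vCPU → host 6 (remaining 9 vCPU)
18 vCPU → host 7 (remaining 30 vCPU)
18 vCPU → host 7 (remaining 12 vCPU)
16 vCPU → host 8 (remaining 32 vCPU)
19 vCPU → host 8 (remaining 13 vCPU)
17 vCPU → host 9 (remaining 31 vCPU)
Final hosts: [16,16,16] [18,16] [20,17] [18,19] [18,17] [19,20] [18,18] [16,19] [17].

9 hosts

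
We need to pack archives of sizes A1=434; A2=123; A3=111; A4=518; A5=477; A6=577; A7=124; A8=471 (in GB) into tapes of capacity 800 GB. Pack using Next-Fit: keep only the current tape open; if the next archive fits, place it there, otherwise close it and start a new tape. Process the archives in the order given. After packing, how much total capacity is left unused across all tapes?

1165

Put A1 (434 GB) in tape 1; 366 GB remain.
Put A2 (123 GB) in tape 1; 243 GB remain.
Put A3 (111 GB) in tape 1; 132 GB remain.
Put A4 (518 GB) in tape 2; 282 GB remain.
Put A5 (477 GB) in tape 3; 323 GB remain.
Put A6 (577 GB) in tape 4; 223 GB remain.
Put A7 (124 GB) in tape 4; 99 GB remain.
Put A8 (471 GB) in tape 5; 329 GB remain.
5 tapes × 800 GB = 4000 GB; used 2835 GB; unused 1165 GB.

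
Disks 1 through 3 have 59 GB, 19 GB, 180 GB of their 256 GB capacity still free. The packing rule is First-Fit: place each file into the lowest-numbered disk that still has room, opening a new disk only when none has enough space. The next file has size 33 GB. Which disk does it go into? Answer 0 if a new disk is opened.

Disks with room: disk 1 (59 GB), disk 3 (180 GB).
The first with room is disk 1.

1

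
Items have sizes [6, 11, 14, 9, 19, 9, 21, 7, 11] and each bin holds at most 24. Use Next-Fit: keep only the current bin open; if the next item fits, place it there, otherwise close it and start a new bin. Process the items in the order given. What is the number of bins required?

6

6 → bin 1 (remaining 18)
11 → bin 1 (remaining 7)
14 → bin 2 (remaining 10)
9 → bin 2 (remaining 1)
19 → bin 3 (remaining 5)
9 → bin 4 (remaining 15)
21 → bin 5 (remaining 3)
7 → bin 6 (remaining 17)
11 → bin 6 (remaining 6)
Final bins: [6,11] [14,9] [19] [9] [21] [7,11].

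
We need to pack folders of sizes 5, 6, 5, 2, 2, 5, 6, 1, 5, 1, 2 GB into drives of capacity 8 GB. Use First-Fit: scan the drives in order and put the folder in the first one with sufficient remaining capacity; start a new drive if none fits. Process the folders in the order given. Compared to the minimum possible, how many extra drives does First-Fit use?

First-Fit: [5,2,1] [6,2] [5,1,2] [5] [6] [5] → 6 drives.
6 folders exceed 4 GB (half the capacity), and no two of those can share a drive, so at least 6 drives are needed.
So 6 is already optimal.

0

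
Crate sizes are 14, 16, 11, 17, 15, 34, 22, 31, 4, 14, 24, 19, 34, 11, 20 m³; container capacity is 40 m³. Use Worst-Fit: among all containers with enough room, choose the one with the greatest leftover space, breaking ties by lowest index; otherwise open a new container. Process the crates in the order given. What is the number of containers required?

container 1: place 14 m³, 26 m³ left
container 1: place 16 m³, 10 m³ left
container 2: place 11 m³, 29 m³ left
container 2: place 17 m³, 12 m³ left
container 3: place 15 m³, 25 m³ left
container 4: place 34 m³, 6 m³ left
container 3: place 22 m³, 3 m³ left
container 5: place 31 m³, 9 m³ left
container 2: place 4 m³, 8 m³ left
container 6: place 14 m³, 26 m³ left
container 6: place 24 m³, 2 m³ left
container 7: place 19 m³, 21 m³ left
container 8: place 34 m³, 6 m³ left
container 7: place 11 m³, 10 m³ left
container 9: place 20 m³, 20 m³ left

9 containers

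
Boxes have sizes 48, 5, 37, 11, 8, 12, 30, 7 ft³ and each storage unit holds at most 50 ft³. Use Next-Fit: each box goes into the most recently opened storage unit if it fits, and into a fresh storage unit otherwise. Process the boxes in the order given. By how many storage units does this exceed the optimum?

Next-Fit: [48] [5,37] [11,8,12] [30,7] → 4 storage units.
Total size 158 ft³; any packing needs at least ⌈158/50⌉ = 4 storage units.
So 4 is already optimal.

0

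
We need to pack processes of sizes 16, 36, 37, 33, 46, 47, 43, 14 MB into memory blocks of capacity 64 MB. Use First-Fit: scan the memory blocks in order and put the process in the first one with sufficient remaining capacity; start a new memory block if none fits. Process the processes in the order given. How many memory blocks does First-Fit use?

6

memory block 1: place 16 MB, 48 MB left
memory block 1: place 36 MB, 12 MB left
memory block 2: place 37 MB, 27 MB left
memory block 3: place 33 MB, 31 MB left
memory block 4: place 46 MB, 18 MB left
memory block 5: place 47 MB, 17 MB left
memory block 6: place 43 MB, 21 MB left
memory block 2: place 14 MB, 13 MB left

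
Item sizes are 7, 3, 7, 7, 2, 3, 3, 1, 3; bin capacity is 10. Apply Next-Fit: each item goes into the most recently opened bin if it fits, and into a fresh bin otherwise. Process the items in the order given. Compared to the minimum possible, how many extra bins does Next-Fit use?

0

Next-Fit: [7,3] [7] [7,2] [3,3,1,3] → 4 bins.
Total size 36; any packing needs at least ⌈36/10⌉ = 4 bins.
So 4 is already optimal.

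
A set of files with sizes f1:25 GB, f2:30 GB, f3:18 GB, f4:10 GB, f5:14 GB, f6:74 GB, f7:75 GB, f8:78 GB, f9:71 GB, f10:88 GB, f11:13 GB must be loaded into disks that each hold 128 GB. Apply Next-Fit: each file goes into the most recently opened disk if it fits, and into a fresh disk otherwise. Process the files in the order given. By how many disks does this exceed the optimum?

Next-Fit: [25,30,18,10,14] [74] [75] [78] [71] [88,13] → 6 disks.
5 files exceed 64 GB (half the capacity), and no two of those can share a disk, so at least 5 disks are needed.
An optimal packing achieves that bound: [88,30,10] [78,25,18] [75,14,13] [74] [71] → 5 disks.
Excess: 6 − 5 = 1.

1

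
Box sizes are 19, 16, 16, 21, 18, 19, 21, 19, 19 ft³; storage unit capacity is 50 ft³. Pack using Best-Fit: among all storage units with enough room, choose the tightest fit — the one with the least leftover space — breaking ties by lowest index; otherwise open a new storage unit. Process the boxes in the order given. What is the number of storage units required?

storage unit 1: place 19 ft³, 31 ft³ left
storage unit 1: place 16 ft³, 15 ft³ left
storage unit 2: place 16 ft³, 34 ft³ left
storage unit 2: place 21 ft³, 13 ft³ left
storage unit 3: place 18 ft³, 32 ft³ left
storage unit 3: place 19 ft³, 13 ft³ left
storage unit 4: place 21 ft³, 29 ft³ left
storage unit 4: place 19 ft³, 10 ft³ left
storage unit 5: place 19 ft³, 31 ft³ left
Final storage units: [19,16] [16,21] [18,19] [21,19] [19].

5 storage units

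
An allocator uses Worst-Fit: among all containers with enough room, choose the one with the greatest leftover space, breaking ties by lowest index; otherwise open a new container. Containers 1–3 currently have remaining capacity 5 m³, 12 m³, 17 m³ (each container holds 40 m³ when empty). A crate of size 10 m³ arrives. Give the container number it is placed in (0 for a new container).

3

Containers with room: container 2 (12 m³), container 3 (17 m³).
Most room is container 3 with 17 m³ free.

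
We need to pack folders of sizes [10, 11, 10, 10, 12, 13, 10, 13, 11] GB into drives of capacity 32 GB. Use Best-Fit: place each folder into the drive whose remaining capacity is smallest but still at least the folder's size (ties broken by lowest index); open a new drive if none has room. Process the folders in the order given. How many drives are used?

10 GB → drive 1 (remaining 22 GB)
11 GB → drive 1 (remaining 11 GB)
10 GB → drive 1 (remaining 1 GB)
10 GB → drive 2 (remaining 22 GB)
12 GB → drive 2 (remaining 10 GB)
13 GB → drive 3 (remaining 19 GB)
10 GB → drive 2 (remaining 0 GB)
13 GB → drive 3 (remaining 6 GB)
11 GB → drive 4 (remaining 21 GB)
Final drives: [10,11,10] [10,12,10] [13,13] [11].

4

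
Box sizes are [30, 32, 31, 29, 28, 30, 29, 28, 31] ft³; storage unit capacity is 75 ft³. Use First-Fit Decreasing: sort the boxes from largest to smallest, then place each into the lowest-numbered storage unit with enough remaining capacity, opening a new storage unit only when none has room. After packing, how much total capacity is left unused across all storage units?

Sorted descending: 32, 31, 31, 30, 30, 29, 29, 28, 28.
32 ft³ → storage unit 1 (remaining 43 ft³)
31 ft³ → storage unit 1 (remaining 12 ft³)
31 ft³ → storage unit 2 (remaining 44 ft³)
30 ft³ → storage unit 2 (remaining 14 ft³)
30 ft³ → storage unit 3 (remaining 45 ft³)
29 ft³ → storage unit 3 (remaining 16 ft³)
29 ft³ → storage unit 4 (remaining 46 ft³)
28 ft³ → storage unit 4 (remaining 18 ft³)
28 ft³ → storage unit 5 (remaining 47 ft³)
5 storage units × 75 ft³ = 375 ft³; used 268 ft³; unused 107 ft³.

107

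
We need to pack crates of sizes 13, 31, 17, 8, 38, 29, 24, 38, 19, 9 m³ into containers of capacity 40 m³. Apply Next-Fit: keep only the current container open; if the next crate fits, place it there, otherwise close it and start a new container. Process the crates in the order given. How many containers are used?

8 containers

13 m³ → container 1 (remaining 27 m³)
31 m³ → container 2 (remaining 9 m³)
17 m³ → container 3 (remaining 23 m³)
8 m³ → container 3 (remaining 15 m³)
38 m³ → container 4 (remaining 2 m³)
29 m³ → container 5 (remaining 11 m³)
24 m³ → container 6 (remaining 16 m³)
38 m³ → container 7 (remaining 2 m³)
19 m³ → container 8 (remaining 21 m³)
9 m³ → container 8 (remaining 12 m³)
Final containers: [13] [31] [17,8] [38] [29] [24] [38] [19,9].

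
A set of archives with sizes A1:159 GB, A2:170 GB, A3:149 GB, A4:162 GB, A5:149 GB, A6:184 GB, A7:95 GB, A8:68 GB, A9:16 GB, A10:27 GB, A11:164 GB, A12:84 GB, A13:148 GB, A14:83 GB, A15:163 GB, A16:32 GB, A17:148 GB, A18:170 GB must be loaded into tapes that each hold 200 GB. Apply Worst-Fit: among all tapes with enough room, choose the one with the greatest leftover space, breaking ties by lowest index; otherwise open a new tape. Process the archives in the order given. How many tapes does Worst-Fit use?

13 tapes

tape 1: place A1 (159 GB), 41 GB left
tape 2: place A2 (170 GB), 30 GB left
tape 3: place A3 (149 GB), 51 GB left
tape 4: place A4 (162 GB), 38 GB left
tape 5: place A5 (149 GB), 51 GB left
tape 6: place A6 (184 GB), 16 GB left
tape 7: place A7 (95 GB), 105 GB left
tape 7: place A8 (68 GB), 37 GB left
tape 3: place A9 (16 GB), 35 GB left
tape 5: place A10 (27 GB), 24 GB left
tape 8: place A11 (164 GB), 36 GB left
tape 9: place A12 (84 GB), 116 GB left
tape 10: place A13 (148 GB), 52 GB left
tape 9: place A14 (83 GB), 33 GB left
tape 11: place A15 (163 GB), 37 GB left
tape 10: place A16 (32 GB), 20 GB left
tape 12: place A17 (148 GB), 52 GB left
tape 13: place A18 (170 GB), 30 GB left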